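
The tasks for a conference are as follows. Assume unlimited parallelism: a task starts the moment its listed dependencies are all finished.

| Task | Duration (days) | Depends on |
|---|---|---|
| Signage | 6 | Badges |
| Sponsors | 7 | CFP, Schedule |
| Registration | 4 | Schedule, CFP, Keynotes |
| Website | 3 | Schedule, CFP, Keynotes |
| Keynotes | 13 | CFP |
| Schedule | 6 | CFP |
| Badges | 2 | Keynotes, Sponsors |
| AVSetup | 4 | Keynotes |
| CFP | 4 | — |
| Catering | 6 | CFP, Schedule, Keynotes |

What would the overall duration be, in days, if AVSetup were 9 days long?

Actual critical path: CFP→Schedule→Sponsors→Badges→Signage = 4+6+7+2+6 = 25 ⇒ 25 days.
AVSetup is off the critical path — its longest chain is 21 days, giving 4 of slack.
The binding chain switches to CFP→Keynotes→AVSetup = 4+13+9 = 26; finish 26 days.

26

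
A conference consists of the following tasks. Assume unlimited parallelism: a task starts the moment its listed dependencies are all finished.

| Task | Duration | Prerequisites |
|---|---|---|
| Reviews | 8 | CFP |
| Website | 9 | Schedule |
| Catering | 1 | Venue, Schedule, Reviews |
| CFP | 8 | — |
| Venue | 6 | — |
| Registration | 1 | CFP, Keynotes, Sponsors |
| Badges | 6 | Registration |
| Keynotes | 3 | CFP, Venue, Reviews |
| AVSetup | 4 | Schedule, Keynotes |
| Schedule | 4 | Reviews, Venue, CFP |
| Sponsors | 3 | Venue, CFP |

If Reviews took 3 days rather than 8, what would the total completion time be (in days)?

24

Baseline: CFP→Reviews→Schedule→Website = 8+8+4+9 = 29 → 29 days.
Reviews lies on that path, so at 3 days the path becomes 24 days.
No other chain overtakes it, so the finish is 24 days.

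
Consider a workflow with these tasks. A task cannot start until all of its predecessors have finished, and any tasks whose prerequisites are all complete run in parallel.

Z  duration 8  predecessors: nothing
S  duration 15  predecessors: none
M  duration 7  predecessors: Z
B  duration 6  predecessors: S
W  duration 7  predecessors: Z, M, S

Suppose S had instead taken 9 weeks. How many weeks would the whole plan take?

Actual critical path: S→W = 15+7 = 22 ⇒ 22 weeks.
Since S is critical, the -6 change carries straight to that chain (now 16 weeks).
The binding chain switches to Z→M→W = 8+7+7 = 22; finish 22 weeks.

22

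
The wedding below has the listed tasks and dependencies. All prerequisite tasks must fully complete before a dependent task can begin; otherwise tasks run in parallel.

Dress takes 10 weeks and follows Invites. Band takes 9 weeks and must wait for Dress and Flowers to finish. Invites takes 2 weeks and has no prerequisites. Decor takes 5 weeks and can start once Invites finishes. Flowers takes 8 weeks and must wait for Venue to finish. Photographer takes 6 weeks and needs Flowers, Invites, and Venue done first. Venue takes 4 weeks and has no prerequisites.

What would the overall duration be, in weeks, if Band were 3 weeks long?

Critical path before the change: Venue→Flowers→Band = 4+8+9 = 21 giving 21 weeks.
Band is on the critical path; changing it to 3 makes that path 15 weeks.
Now Venue→Flowers→Photographer = 4+8+6 = 18 is longest, so the finish becomes 18 weeks.

18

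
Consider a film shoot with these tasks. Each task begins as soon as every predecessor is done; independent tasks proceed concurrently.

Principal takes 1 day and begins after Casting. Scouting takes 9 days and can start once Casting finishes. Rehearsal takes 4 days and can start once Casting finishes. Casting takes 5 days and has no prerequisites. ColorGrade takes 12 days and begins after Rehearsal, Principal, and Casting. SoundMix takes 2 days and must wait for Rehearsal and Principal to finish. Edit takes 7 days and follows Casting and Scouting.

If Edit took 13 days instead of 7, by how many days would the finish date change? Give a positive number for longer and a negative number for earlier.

The binding path is Casting→Scouting→Edit = 5+9+7 = 21; finish at 21 days.
Since Edit is critical, the +6 change carries straight to that chain (now 27 days).
The critical path is still Casting→Scouting→Edit; finish is now 27 days.
Change in finish: 27 − 21 = +6 days.

6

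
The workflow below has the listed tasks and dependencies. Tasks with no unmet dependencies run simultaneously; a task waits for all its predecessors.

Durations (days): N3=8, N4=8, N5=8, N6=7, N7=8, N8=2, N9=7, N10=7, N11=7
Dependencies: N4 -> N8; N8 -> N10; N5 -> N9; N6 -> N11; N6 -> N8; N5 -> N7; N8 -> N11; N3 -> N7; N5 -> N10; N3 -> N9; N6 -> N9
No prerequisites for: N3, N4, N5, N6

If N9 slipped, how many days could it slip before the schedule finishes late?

N4→N8→N10 = 8+2+7 = 17 sets the makespan at 17 days.
Longest path through N9: 15 days (earliest finish 15, latest finish 17).
So N9 can slip 17 − 15 = 2 days.

2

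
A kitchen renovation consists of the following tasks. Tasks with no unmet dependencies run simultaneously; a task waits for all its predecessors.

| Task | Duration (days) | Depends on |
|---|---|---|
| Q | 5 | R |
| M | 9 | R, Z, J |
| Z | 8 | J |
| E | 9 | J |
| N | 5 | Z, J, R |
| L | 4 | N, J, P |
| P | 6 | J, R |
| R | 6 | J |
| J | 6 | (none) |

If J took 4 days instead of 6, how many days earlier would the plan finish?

2

The binding path is J→Z→N→L = 6+8+5+4 = 23; finish at 23 days.
J lies on that path, so at 4 days the path becomes 21 days.
That remains the longest chain; total 21 days.
Change in finish: 21 − 23 = -2 days.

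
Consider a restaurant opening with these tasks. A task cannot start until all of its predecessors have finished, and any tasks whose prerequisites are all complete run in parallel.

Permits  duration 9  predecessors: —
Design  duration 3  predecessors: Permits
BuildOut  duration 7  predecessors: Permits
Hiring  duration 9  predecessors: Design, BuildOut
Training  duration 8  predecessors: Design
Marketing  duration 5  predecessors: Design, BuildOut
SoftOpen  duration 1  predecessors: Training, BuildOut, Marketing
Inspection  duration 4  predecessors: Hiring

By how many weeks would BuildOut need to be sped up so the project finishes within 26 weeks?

Current finish: 29 weeks; target: 26.
BuildOut is on every critical path, so each week cut from BuildOut cuts the finish by one (this holds down to a finish of 25).
Need 29 − 26 = 3 weeks off BuildOut → BuildOut becomes 4 weeks, finish becomes 26.

3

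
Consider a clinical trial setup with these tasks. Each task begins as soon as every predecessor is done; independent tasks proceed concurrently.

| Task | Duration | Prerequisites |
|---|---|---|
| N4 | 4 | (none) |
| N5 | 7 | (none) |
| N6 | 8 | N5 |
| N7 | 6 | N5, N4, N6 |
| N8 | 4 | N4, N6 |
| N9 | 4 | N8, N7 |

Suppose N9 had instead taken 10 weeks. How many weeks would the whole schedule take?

31

As given, the longest chain is N5→N6→N7→N9 = 7+8+6+4 = 25, so the finish is 25 weeks.
N9 is on the critical path; changing it to 10 makes that path 31 weeks.
No other chain overtakes it, so the finish is 31 weeks.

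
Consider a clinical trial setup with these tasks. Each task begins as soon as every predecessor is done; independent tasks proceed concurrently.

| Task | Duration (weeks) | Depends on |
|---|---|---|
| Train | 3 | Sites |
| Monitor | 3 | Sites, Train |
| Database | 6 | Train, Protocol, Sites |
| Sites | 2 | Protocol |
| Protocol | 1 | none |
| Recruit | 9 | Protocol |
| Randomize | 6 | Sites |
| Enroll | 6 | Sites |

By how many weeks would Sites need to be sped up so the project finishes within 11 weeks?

1

Current finish: 12 weeks; target: 11.
Sites is on every critical path, so each week cut from Sites cuts the finish by one (this holds down to a finish of 11).
Need 12 − 11 = 1 week off Sites → Sites becomes 1 week, finish becomes 11.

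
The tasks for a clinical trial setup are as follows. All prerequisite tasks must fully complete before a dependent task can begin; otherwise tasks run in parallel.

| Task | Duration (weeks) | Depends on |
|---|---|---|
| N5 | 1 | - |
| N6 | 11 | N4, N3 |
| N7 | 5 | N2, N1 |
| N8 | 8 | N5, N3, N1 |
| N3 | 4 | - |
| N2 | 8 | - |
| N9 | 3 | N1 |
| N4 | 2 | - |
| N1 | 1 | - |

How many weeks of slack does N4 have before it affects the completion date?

N3→N6 = 4+11 = 15 sets the makespan at 15 weeks.
N4 finishes as early as 2 and must finish by 4.
Float = 15 − 13 = 2.

2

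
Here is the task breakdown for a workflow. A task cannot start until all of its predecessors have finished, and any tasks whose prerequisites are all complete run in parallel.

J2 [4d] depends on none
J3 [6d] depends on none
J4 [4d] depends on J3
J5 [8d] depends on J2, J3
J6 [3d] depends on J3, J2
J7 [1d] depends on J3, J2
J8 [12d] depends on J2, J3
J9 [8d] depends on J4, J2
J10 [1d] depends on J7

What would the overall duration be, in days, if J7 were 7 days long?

18

As given, the longest chain is J3→J4→J9 = 6+4+8 = 18, so the finish is 18 days.
J7 is off the critical path — its longest chain is 8 days, giving 10 of slack.
That remains the longest chain; total 18 days.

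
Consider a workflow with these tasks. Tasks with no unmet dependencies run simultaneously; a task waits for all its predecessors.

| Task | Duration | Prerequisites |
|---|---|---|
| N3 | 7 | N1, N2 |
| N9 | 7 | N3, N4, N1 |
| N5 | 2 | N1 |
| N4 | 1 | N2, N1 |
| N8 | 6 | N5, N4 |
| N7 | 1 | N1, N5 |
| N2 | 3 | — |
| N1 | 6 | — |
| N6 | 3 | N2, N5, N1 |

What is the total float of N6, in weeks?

The longest chain is N1→N3→N9 = 6+7+7 = 20; overall finish 20 weeks.
Longest path through N6: 11 weeks (earliest finish 11, latest finish 20).
Slack of N6 = 17 − 8 = 9 weeks.

9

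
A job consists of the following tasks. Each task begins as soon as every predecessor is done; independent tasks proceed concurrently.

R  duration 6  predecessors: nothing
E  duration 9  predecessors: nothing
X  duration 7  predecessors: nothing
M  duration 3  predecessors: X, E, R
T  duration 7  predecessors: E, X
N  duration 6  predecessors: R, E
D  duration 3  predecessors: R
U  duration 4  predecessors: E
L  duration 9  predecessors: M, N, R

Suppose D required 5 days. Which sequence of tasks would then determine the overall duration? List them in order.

E, N, L

Baseline: E→N→L = 9+6+9 = 24 → 24 days.
D has 15 days of float (longest path through it is 9).
The critical path is still E→N→L; finish is now 24 days.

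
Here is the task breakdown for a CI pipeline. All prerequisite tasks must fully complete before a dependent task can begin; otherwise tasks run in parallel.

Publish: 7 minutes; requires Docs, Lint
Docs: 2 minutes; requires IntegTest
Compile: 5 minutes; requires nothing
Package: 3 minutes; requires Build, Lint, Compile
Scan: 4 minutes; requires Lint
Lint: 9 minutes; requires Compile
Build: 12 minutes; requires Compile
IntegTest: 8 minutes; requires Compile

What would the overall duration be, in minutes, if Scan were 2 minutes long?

22

As given, the longest chain is Compile→IntegTest→Docs→Publish = 5+8+2+7 = 22, so the finish is 22 minutes.
Scan is off the critical path — its longest chain is 18 minutes, giving 4 of slack.
The critical path is still Compile→IntegTest→Docs→Publish; finish is now 22 minutes.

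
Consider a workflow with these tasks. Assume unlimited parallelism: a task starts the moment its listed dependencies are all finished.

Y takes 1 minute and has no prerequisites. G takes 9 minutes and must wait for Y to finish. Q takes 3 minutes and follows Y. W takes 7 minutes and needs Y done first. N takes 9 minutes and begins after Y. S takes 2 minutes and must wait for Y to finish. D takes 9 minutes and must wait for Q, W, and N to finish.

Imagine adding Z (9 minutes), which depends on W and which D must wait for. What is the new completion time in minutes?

Originally the project takes 19 minutes.
With Z inserted, D now waits for max(Q, W, N, Z).
New critical path: Y→W→Z→D = 1+7+9+9 = 26 ⇒ 26 minutes.

26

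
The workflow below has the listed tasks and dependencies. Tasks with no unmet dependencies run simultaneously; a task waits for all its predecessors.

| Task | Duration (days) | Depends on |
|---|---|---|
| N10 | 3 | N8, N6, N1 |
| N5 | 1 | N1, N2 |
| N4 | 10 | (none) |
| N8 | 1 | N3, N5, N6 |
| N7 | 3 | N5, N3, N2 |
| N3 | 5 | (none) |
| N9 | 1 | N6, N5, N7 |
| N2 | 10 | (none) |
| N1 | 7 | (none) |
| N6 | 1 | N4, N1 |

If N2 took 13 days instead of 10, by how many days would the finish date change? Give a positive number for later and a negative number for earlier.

3

Actual critical path: N2→N5→N7→N9 = 10+1+3+1 = 15 ⇒ 15 days.
N2 is on the critical path; changing it to 13 makes that path 18 days.
No other chain overtakes it, so the finish is 18 days.
Change in finish: 18 − 15 = +3 days.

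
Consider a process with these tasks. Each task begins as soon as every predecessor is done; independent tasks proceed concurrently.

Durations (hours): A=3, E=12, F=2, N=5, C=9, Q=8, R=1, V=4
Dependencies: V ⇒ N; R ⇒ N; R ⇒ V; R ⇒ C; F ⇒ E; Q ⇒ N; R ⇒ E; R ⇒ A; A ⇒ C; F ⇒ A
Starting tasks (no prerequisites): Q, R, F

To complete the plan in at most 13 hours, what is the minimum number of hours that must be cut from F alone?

1

Current finish: 14 hours; target: 13.
F is on every critical path, so each hour cut from F cuts the finish by one (this holds down to a finish of 13).
Need 14 − 13 = 1 hour off F → F becomes 1 hour, finish becomes 13.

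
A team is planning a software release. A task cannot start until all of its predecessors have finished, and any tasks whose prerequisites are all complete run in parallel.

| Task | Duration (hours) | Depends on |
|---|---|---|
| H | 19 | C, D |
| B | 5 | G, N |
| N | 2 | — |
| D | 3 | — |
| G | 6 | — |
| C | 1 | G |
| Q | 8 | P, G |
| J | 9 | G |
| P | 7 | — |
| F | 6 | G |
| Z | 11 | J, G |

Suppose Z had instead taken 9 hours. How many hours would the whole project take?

26

The binding path is G→J→Z = 6+9+11 = 26; finish at 26 hours.
Z is on the critical path; changing it to 9 makes that path 24 hours.
Now G→C→H = 6+1+19 = 26 is longest, so the finish becomes 26 hours.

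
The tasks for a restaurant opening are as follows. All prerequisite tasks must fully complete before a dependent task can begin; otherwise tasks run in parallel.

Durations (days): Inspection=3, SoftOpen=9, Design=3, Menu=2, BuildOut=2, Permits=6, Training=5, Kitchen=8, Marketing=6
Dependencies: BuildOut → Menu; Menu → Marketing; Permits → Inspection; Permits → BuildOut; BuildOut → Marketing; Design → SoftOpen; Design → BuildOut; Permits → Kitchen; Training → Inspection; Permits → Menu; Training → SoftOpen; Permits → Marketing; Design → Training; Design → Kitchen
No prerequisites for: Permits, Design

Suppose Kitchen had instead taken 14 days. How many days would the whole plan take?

20

As given, the longest chain is Design→Training→SoftOpen = 3+5+9 = 17, so the finish is 17 days.
The longest path through Kitchen is only 14 days, so Kitchen has float 3.
New critical path: Permits→Kitchen = 6+14 = 20 ⇒ 20 days.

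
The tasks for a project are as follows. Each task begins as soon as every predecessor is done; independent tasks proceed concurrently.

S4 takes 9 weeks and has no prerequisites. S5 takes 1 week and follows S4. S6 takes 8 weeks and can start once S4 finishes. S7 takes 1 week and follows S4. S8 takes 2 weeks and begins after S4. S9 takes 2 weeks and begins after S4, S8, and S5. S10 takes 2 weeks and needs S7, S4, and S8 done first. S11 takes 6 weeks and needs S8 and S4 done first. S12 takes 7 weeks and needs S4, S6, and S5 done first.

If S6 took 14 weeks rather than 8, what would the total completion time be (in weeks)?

30

Baseline: S4→S6→S12 = 9+8+7 = 24 → 24 weeks.
S6 lies on that path, so at 14 weeks the path becomes 30 weeks.
The critical path is still S4→S6→S12; finish is now 30 weeks.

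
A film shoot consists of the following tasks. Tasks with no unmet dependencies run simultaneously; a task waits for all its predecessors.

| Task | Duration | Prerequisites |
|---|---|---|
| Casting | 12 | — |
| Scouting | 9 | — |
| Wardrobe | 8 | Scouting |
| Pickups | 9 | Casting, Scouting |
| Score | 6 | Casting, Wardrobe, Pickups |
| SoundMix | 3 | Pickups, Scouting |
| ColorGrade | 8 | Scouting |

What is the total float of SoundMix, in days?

Casting→Pickups→Score = 12+9+6 = 27 sets the makespan at 27 days.
The longest chain containing SoundMix totals 24 days.
Slack of SoundMix = 24 − 21 = 3 days.

3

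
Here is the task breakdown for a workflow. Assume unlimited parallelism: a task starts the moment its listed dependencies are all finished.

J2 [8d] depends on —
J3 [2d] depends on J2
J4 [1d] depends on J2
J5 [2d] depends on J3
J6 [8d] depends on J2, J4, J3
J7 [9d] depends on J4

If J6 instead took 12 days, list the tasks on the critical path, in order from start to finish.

J2, J3, J6

The binding path is J2→J3→J6 = 8+2+8 = 18; finish at 18 days.
J6 is on the critical path; changing it to 12 makes that path 22 days.
No other chain overtakes it, so the finish is 22 days.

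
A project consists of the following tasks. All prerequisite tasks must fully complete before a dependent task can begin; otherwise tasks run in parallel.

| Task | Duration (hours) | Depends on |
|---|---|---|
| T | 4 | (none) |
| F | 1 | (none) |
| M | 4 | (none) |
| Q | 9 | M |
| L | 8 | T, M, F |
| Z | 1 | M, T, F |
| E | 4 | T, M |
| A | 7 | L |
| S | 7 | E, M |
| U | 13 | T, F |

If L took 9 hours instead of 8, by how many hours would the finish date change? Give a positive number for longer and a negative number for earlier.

1

Baseline: T→L→A = 4+8+7 = 19 → 19 hours.
L lies on that path, so at 9 hours the path becomes 20 hours.
No other chain overtakes it, so the finish is 20 hours.
Change in finish: 20 − 19 = +1 hours.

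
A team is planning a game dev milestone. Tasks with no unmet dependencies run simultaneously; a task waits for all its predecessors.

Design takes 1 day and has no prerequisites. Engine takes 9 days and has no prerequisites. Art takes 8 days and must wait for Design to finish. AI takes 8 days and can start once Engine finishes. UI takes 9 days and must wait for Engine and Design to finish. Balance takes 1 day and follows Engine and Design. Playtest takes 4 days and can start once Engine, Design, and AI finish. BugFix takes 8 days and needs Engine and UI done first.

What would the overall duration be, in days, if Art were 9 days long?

Critical path before the change: Engine→UI→BugFix = 9+9+8 = 26 giving 26 days.
Art is off the critical path — its longest chain is 9 days, giving 17 of slack.
No other chain overtakes it, so the finish is 26 days.

26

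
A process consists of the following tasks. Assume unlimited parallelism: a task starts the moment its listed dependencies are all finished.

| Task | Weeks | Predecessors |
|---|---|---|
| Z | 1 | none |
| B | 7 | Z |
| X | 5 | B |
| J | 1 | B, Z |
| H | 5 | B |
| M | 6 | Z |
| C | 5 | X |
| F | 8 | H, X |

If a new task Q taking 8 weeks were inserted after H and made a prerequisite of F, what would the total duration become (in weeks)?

29

Originally the project takes 21 weeks.
With Q inserted, F now waits for max(H, X, Q).
New critical path: Z→B→H→Q→F = 1+7+5+8+8 = 29 ⇒ 29 weeks.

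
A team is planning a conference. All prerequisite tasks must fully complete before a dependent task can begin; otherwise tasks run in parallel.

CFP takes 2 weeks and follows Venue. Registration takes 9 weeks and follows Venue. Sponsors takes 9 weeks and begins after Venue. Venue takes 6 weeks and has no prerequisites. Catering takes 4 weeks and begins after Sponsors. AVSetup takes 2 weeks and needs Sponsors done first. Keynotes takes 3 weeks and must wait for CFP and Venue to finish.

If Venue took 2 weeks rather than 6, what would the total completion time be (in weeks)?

15

The binding path is Venue→Sponsors→Catering = 6+9+4 = 19; finish at 19 weeks.
Venue is on the critical path; changing it to 2 makes that path 15 weeks.
That remains the longest chain; total 15 weeks.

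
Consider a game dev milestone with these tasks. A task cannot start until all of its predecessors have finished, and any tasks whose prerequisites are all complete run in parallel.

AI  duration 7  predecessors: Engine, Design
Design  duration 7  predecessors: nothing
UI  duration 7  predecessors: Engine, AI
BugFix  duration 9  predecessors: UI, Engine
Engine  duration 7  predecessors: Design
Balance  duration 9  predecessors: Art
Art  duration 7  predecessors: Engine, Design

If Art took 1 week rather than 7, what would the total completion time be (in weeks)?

As given, the longest chain is Design→Engine→AI→UI→BugFix = 7+7+7+7+9 = 37, so the finish is 37 weeks.
The longest path through Art is only 30 weeks, so Art has float 7.
No other chain overtakes it, so the finish is 37 weeks.

37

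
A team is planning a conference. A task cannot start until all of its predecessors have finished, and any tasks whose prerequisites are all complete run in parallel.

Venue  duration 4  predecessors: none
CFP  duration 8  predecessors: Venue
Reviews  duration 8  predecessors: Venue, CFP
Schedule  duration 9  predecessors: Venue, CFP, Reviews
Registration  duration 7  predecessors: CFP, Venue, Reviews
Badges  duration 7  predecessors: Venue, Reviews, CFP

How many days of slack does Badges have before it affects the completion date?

The longest chain is Venue→CFP→Reviews→Schedule = 4+8+8+9 = 29; overall finish 29 days.
The longest chain containing Badges totals 27 days.
Slack of Badges = 22 − 20 = 2 days.

2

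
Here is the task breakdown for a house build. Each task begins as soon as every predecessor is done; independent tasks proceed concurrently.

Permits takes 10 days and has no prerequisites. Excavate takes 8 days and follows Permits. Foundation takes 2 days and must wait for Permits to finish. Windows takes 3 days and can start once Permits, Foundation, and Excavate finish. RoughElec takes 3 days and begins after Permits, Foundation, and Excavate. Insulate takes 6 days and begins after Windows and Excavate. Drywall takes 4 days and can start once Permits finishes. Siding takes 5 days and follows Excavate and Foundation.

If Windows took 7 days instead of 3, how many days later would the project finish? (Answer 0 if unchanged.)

Actual critical path: Permits→Excavate→Windows→Insulate = 10+8+3+6 = 27 ⇒ 27 days.
Since Windows is critical, the +4 change carries straight to that chain (now 31 days).
No other chain overtakes it, so the finish is 31 days.
Change in finish: 31 − 27 = +4 days.

4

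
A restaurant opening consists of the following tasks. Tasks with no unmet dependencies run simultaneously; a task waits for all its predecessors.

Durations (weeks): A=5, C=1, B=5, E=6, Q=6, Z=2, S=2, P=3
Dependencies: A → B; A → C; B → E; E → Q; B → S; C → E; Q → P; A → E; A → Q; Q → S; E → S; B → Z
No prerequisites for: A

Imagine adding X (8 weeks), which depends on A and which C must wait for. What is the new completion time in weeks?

Originally the schedule takes 25 weeks.
With X inserted, C now waits for max(A, X).
New critical path: A→X→C→E→Q→P = 5+8+1+6+6+3 = 29 ⇒ 29 weeks.

29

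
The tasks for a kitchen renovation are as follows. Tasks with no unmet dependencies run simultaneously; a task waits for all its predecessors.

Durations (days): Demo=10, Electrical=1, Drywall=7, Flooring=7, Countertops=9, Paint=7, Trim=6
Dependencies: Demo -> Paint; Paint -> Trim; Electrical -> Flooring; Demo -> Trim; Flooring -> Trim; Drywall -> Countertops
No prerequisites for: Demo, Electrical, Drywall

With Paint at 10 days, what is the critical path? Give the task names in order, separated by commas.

The binding path is Demo→Paint→Trim = 10+7+6 = 23; finish at 23 days.
Paint lies on that path, so at 10 days the path becomes 26 days.
The critical path is still Demo→Paint→Trim; finish is now 26 days.

Demo, Paint, Trim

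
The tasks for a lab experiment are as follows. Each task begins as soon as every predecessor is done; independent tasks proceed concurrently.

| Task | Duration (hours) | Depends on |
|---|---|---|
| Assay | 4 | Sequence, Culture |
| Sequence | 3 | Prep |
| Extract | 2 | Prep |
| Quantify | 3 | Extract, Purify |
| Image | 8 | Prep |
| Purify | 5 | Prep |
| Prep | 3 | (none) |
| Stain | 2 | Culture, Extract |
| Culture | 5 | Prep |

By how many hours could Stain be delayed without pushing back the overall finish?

2

The longest chain is Prep→Culture→Assay = 3+5+4 = 12; overall finish 12 hours.
Stain finishes as early as 10 and must finish by 12.
Float = 12 − 10 = 2.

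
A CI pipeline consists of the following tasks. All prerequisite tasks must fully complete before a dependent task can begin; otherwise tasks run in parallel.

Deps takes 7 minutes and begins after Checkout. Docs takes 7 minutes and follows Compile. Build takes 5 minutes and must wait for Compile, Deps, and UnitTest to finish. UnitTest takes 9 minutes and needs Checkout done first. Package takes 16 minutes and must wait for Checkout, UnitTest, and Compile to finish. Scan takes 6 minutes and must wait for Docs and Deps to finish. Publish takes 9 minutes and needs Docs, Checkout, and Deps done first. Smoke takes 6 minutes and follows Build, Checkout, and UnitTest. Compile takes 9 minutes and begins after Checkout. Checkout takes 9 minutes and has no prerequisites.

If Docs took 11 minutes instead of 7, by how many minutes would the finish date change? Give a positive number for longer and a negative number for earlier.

4

Baseline: Checkout→Compile→Docs→Publish = 9+9+7+9 = 34 → 34 minutes.
Since Docs is critical, the +4 change carries straight to that chain (now 38 minutes).
The critical path is still Checkout→Compile→Docs→Publish; finish is now 38 minutes.
Change in finish: 38 − 34 = +4 minutes.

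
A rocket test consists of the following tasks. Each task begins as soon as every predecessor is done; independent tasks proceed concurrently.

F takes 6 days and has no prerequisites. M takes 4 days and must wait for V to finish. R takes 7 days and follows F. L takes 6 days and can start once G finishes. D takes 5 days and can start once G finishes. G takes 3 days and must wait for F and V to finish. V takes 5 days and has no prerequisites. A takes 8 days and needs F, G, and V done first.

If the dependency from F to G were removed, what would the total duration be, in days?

Original critical path: F→G→A = 6+3+8 = 17 ⇒ 17 days.
Without F→G, G's earliest start moves from 6 to 5.
New critical path: V→G→A = 5+3+8 = 16 ⇒ 16 days.

16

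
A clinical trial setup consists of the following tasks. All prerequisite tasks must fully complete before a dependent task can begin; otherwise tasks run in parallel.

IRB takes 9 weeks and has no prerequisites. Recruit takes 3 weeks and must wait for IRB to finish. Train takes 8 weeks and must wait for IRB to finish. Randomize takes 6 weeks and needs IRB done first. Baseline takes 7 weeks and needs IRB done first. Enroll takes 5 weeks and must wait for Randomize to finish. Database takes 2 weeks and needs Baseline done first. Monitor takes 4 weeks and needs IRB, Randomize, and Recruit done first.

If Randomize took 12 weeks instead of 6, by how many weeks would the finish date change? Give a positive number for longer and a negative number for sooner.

6

Baseline: IRB→Randomize→Enroll = 9+6+5 = 20 → 20 weeks.
Randomize is on the critical path; changing it to 12 makes that path 26 weeks.
That remains the longest chain; total 26 weeks.
Change in finish: 26 − 20 = +6 weeks.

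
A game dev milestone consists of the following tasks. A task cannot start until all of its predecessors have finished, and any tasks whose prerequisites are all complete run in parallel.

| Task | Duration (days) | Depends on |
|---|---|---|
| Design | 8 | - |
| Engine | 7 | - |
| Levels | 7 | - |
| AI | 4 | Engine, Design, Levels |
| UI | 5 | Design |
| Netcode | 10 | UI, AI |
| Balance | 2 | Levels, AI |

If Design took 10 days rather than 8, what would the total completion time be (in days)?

Baseline: Design→UI→Netcode = 8+5+10 = 23 → 23 days.
Since Design is critical, the +2 change carries straight to that chain (now 25 days).
That remains the longest chain; total 25 days.

25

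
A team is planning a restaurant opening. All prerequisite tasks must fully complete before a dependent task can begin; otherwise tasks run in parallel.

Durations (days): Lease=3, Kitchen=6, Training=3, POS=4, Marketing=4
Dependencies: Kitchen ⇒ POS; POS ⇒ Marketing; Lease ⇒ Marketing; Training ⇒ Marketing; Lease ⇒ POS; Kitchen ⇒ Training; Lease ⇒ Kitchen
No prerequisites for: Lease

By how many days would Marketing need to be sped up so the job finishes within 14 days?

3

Current finish: 17 days; target: 14.
Marketing is on every critical path, so each day cut from Marketing cuts the finish by one (this holds down to a finish of 14).
Need 17 − 14 = 3 days off Marketing → Marketing becomes 1 day, finish becomes 14.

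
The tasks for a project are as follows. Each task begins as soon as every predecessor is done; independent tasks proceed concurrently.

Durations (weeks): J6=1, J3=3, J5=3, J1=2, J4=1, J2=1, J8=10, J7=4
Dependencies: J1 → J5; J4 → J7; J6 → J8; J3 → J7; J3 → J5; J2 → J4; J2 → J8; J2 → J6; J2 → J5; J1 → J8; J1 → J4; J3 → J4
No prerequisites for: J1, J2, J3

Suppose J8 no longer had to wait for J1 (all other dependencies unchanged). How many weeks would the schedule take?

With the dependency in place, J1→J8 = 2+10 = 12 sets the finish at 12 weeks.
Dropping J1→J8 doesn't change J8's earliest start (2); another predecessor still binds.
After: J2→J6→J8 = 1+1+10 = 12 → 12 weeks.

12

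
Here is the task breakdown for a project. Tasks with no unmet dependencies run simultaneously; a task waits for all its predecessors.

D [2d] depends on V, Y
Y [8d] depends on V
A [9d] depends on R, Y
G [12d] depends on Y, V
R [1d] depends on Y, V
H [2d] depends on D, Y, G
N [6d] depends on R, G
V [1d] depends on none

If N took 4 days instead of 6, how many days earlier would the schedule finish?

2

As given, the longest chain is V→Y→G→N = 1+8+12+6 = 27, so the finish is 27 days.
N is on the critical path; changing it to 4 makes that path 25 days.
No other chain overtakes it, so the finish is 25 days.
Change in finish: 25 − 27 = -2 days.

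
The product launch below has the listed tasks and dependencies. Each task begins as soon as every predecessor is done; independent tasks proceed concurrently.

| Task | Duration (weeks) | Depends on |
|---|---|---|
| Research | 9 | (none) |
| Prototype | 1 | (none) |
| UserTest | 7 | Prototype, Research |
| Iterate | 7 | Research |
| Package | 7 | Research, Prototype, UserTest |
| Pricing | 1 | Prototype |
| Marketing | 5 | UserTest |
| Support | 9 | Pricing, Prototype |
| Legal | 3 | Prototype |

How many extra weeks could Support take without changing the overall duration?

Research→UserTest→Package = 9+7+7 = 23 sets the makespan at 23 weeks.
Longest path through Support: 11 weeks (earliest finish 11, latest finish 23).
So Support can slip 23 − 11 = 12 weeks.

12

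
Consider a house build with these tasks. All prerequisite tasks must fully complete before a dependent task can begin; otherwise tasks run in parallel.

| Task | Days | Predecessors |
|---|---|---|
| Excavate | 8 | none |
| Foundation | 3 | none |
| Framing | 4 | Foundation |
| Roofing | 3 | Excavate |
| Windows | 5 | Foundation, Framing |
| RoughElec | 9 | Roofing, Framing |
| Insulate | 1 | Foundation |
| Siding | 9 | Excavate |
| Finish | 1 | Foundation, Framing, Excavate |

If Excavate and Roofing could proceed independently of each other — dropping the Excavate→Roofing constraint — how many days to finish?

17

Before: longest chain Excavate→Roofing→RoughElec = 8+3+9 = 20, finish 20.
Without Excavate→Roofing, Roofing's earliest start moves from 8 to 0.
The longest chain is now Excavate→Siding = 8+9 = 17, so the schedule takes 17 days.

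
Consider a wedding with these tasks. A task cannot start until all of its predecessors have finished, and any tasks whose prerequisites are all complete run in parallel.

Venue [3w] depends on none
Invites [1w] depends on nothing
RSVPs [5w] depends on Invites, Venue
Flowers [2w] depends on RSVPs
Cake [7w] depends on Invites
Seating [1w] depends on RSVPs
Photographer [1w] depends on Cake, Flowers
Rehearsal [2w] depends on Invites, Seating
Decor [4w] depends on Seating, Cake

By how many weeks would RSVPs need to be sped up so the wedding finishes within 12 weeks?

Current finish: 13 weeks; target: 12.
RSVPs is on every critical path, so each week cut from RSVPs cuts the finish by one (this holds down to a finish of 12).
Need 13 − 12 = 1 week off RSVPs → RSVPs becomes 4 weeks, finish becomes 12.

1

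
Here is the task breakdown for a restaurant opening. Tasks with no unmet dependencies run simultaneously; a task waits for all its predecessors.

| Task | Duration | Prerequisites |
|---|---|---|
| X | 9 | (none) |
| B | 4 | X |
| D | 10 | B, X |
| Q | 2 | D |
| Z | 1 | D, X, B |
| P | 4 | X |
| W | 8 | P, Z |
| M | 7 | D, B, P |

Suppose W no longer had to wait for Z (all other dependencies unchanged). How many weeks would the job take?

Original critical path: X→B→D→Z→W = 9+4+10+1+8 = 32 ⇒ 32 weeks.
Without Z→W, W's earliest start moves from 24 to 13.
After: X→B→D→M = 9+4+10+7 = 30 → 30 weeks.

30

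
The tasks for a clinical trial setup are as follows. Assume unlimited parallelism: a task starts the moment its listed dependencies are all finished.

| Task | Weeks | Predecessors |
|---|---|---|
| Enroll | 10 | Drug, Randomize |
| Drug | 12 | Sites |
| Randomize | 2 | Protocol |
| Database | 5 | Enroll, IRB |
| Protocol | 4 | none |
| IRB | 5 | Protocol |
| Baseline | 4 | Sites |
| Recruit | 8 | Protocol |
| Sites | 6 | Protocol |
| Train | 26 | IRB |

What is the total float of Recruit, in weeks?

Critical path: Protocol→Sites→Drug→Enroll→Database = 4+6+12+10+5 = 37, so the finish is 37 weeks.
The longest chain containing Recruit totals 12 weeks.
Slack of Recruit = 29 − 4 = 25 weeks.

25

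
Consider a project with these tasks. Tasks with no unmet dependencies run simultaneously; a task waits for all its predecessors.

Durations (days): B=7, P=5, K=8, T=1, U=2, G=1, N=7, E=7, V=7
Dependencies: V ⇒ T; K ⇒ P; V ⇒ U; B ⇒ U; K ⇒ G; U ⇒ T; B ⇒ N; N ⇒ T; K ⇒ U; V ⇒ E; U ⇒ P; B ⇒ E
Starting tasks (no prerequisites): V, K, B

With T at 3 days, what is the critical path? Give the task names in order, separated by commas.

B, N, T

As given, the longest chain is B→N→T = 7+7+1 = 15, so the finish is 15 days.
Since T is critical, the +2 change carries straight to that chain (now 17 days).
The critical path is still B→N→T; finish is now 17 days.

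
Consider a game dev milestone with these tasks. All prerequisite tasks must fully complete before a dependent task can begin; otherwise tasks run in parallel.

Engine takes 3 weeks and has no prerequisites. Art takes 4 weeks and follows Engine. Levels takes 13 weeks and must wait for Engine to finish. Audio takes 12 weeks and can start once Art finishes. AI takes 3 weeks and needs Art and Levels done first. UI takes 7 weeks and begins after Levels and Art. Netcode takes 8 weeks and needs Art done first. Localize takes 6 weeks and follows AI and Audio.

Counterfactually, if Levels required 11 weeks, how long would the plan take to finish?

25

Baseline: Engine→Levels→AI→Localize = 3+13+3+6 = 25 → 25 weeks.
Levels lies on that path, so at 11 weeks the path becomes 23 weeks.
New critical path: Engine→Art→Audio→Localize = 3+4+12+6 = 25 ⇒ 25 weeks.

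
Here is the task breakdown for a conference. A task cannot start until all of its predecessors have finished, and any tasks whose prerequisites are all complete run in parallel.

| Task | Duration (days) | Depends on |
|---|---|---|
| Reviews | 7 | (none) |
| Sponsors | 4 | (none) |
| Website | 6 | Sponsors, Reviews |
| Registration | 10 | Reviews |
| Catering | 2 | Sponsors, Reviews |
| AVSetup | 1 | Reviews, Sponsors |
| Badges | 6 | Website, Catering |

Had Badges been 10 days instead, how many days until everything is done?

Baseline: Reviews→Website→Badges = 7+6+6 = 19 → 19 days.
Since Badges is critical, the +4 change carries straight to that chain (now 23 days).
The critical path is still Reviews→Website→Badges; finish is now 23 days.

23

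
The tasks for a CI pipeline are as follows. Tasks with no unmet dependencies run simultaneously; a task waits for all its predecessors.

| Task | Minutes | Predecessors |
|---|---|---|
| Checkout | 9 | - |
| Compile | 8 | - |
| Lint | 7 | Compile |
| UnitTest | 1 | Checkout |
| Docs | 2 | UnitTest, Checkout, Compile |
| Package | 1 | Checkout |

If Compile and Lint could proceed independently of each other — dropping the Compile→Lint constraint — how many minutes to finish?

With the dependency in place, Compile→Lint = 8+7 = 15 sets the finish at 15 minutes.
Without Compile→Lint, Lint's earliest start moves from 8 to 0.
After: Checkout→UnitTest→Docs = 9+1+2 = 12 → 12 minutes.

12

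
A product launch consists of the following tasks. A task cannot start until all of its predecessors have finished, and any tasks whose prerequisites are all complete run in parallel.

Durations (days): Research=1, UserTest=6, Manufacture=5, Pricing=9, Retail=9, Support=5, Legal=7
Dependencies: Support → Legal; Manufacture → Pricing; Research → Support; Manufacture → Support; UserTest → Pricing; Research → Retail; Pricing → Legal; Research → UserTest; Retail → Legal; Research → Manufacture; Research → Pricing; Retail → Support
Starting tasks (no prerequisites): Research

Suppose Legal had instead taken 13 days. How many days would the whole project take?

As given, the longest chain is Research→UserTest→Pricing→Legal = 1+6+9+7 = 23, so the finish is 23 days.
Legal is on the critical path; changing it to 13 makes that path 29 days.
No other chain overtakes it, so the finish is 29 days.

29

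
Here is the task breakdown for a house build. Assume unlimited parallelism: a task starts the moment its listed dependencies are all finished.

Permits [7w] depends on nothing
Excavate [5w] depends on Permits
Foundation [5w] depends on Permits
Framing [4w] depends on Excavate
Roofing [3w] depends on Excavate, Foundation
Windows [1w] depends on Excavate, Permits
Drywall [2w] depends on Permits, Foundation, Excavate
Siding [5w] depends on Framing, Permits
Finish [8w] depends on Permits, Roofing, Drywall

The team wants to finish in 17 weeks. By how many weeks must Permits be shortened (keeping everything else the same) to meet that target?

Current finish: 23 weeks; target: 17.
Permits is on every critical path, so each week cut from Permits cuts the finish by one (this holds down to a finish of 17).
Need 23 − 17 = 6 weeks off Permits → Permits becomes 1 week, finish becomes 17.

6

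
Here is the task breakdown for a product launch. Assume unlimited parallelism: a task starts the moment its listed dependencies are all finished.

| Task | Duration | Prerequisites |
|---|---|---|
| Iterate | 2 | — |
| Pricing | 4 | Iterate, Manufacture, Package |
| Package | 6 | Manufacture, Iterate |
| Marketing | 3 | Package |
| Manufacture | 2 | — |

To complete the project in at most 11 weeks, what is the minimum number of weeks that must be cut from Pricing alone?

1

Current finish: 12 weeks; target: 11.
Pricing is on every critical path, so each week cut from Pricing cuts the finish by one (this holds down to a finish of 11).
Need 12 − 11 = 1 week off Pricing → Pricing becomes 3 weeks, finish becomes 11.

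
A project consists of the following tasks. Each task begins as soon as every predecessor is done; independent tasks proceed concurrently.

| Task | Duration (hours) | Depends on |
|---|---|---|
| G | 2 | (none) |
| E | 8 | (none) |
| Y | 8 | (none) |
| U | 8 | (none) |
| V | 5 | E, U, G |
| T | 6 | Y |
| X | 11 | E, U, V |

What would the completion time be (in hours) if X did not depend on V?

19

Original critical path: E→V→X = 8+5+11 = 24 ⇒ 24 hours.
Without V→X, X's earliest start moves from 13 to 8.
The longest chain is now E→X = 8+11 = 19, so the schedule takes 19 hours.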